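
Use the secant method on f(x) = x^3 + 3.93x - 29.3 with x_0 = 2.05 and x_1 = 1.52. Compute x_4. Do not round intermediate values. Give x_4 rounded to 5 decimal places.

2.64796

f(x_0) = -12.628375, f(x_1) = -19.814592
x_2 = 1.520000 - (-19.814592)·(1.520000 - 2.050000)/(-19.814592 - (-12.628375)) = 2.981372; f(x_2) = 8.916942
x_3 = 2.981372 - (8.916942)·(2.981372 - 1.520000)/(8.916942 - (-19.814592)) = 2.527829; f(x_3) = -3.213000
x_4 = 2.527829 - (-3.213000)·(2.527829 - 2.981372)/(-3.213000 - (8.916942)) = 2.647964; f(x_4) = -0.326726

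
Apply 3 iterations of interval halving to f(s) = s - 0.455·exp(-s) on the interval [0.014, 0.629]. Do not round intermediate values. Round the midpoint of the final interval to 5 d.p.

f(0.014000) = -0.434674, f(0.629000) = 0.386428 (opposite signs)
step 1: m = 0.321500, f(m) = -0.008403 < 0 → root in [0.321500, 0.629000]
step 2: m = 0.475250, f(m) = 0.192363 > 0 → root in [0.321500, 0.475250]
step 3: m = 0.398375, f(m) = 0.092883 > 0 → root in [0.321500, 0.398375]
Midpoint of [0.321500, 0.398375] = 0.359938

0.35994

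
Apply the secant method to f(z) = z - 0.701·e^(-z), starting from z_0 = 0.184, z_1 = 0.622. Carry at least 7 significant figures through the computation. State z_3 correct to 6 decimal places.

0.447723

f(z_0) = -0.399187, f(z_1) = 0.245654
z_2 = 0.622000 - (0.245654)·(0.622000 - 0.184000)/(0.245654 - (-0.399187)) = 0.455142; f(z_2) = 0.010458
z_3 = 0.455142 - (0.010458)·(0.455142 - 0.622000)/(0.010458 - (0.245654)) = 0.447723; f(z_3) = -0.000273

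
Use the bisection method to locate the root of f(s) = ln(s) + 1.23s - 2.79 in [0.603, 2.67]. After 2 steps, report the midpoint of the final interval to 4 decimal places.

f(0.603000) = -2.554148, f(2.670000) = 1.476178 (opposite signs)
step 1: m = 1.636500, f(m) = -0.284545 < 0 → root in [1.636500, 2.670000]
step 2: m = 2.153250, f(m) = 0.625476 > 0 → root in [1.636500, 2.153250]
Midpoint of [1.636500, 2.153250] = 1.894875

1.8949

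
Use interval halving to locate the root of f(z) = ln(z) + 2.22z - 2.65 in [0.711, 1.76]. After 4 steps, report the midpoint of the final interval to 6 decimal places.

f(0.711000) = -1.412663, f(1.760000) = 1.822514 (opposite signs)
step 1: m = 1.235500, f(m) = 0.304286 > 0 → root in [0.711000, 1.235500]
step 2: m = 0.973250, f(m) = -0.516499 < 0 → root in [0.973250, 1.235500]
step 3: m = 1.104375, f(m) = -0.099008 < 0 → root in [1.104375, 1.235500]
step 4: m = 1.169938, f(m) = 0.104212 > 0 → root in [1.104375, 1.169938]
Midpoint of [1.104375, 1.169938] = 1.137156

1.137156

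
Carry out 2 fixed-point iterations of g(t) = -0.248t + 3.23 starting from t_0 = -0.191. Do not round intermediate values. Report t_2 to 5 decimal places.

2.41721

t_1 = g(-0.191000) = 3.277368
t_2 = g(3.277368) = 2.417213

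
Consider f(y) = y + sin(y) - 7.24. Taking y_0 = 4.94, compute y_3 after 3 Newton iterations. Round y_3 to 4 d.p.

f'(y) = 1 + cos(y)
y_0 = 4.940000: f = -3.274208, f' = 1.225651 → y_1 = 4.940000 - (-3.274208)/(1.225651) = 7.611404
y_1 = 7.611404: f = 1.342126, f' = 1.240206 → y_2 = 7.611404 - (1.342126)/(1.240206) = 6.529224
y_2 = 6.529224: f = -0.467212, f' = 1.969885 → y_3 = 6.529224 - (-0.467212)/(1.969885) = 6.766401

6.7664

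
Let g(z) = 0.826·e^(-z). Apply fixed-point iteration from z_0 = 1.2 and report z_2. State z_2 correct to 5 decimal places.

z_1 = g(1.200000) = 0.248786
z_2 = g(0.248786) = 0.644071

0.64407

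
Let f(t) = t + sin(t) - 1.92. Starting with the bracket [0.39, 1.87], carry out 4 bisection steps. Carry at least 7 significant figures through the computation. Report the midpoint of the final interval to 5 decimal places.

1.08375

f(0.390000) = -1.149812, f(1.870000) = 0.905572 (opposite signs)
step 1: m = 1.130000, f(m) = 0.114412 > 0 → root in [0.390000, 1.130000]
step 2: m = 0.760000, f(m) = -0.471079 < 0 → root in [0.760000, 1.130000]
step 3: m = 0.945000, f(m) = -0.164503 < 0 → root in [0.945000, 1.130000]
step 4: m = 1.037500, f(m) = -0.021364 < 0 → root in [1.037500, 1.130000]
Midpoint of [1.037500, 1.130000] = 1.083750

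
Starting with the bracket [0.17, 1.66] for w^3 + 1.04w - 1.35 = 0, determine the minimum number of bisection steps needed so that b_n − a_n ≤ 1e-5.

Initial width b − a = 1.66 − 0.17 = 1.490000.
After n steps the width is (b−a)/2^n; need (b−a)/2^n ≤ 1e-5.
So n ≥ log₂(1.490000/1e-5) = log₂(149000.0000) ≈ 17.1850.
Hence n = 18.

18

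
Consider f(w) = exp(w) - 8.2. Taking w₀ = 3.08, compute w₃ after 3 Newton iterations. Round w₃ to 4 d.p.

f'(w) = exp(w)
w_0 = 3.080000: f = 13.558402, f' = 21.758402 → w_1 = 3.080000 - (13.558402)/(21.758402) = 2.456866
w_1 = 2.456866: f = 3.468185, f' = 11.668185 → w_2 = 2.456866 - (3.468185)/(11.668185) = 2.159632
w_2 = 2.159632: f = 0.467944, f' = 8.667944 → w_3 = 2.159632 - (0.467944)/(8.667944) = 2.105646

2.1056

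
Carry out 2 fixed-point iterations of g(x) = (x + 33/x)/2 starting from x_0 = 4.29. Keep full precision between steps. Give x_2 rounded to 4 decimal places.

x_1 = g(4.290000) = 5.991154
x_2 = g(5.991154) = 5.749637

5.7496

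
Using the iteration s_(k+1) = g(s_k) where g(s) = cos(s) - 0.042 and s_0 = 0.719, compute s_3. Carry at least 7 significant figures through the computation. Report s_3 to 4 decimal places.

0.7124

s_1 = g(0.719000) = 0.710465
s_2 = g(0.710465) = 0.716059
s_3 = g(0.716059) = 0.712399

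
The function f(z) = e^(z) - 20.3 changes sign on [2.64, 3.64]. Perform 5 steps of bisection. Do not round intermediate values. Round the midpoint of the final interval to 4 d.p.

2.9994

f(2.640000) = -6.286796, f(3.640000) = 17.791837 (opposite signs)
step 1: m = 3.140000, f(m) = 2.803867 > 0 → root in [2.640000, 3.140000]
step 2: m = 2.890000, f(m) = -2.306690 < 0 → root in [2.890000, 3.140000]
step 3: m = 3.015000, f(m) = 0.089091 > 0 → root in [2.890000, 3.015000]
step 4: m = 2.952500, f(m) = -1.146222 < 0 → root in [2.952500, 3.015000]
step 5: m = 2.983750, f(m) = -0.538215 < 0 → root in [2.983750, 3.015000]
Midpoint of [2.983750, 3.015000] = 2.999375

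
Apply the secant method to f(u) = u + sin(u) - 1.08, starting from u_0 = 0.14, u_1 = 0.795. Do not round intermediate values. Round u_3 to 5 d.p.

f(u_0) = -0.800457, f(u_1) = 0.428864
u_2 = 0.795000 - (0.428864)·(0.795000 - 0.140000)/(0.428864 - (-0.800457)) = 0.566495; f(u_2) = 0.023173
u_3 = 0.566495 - (0.023173)·(0.566495 - 0.795000)/(0.023173 - (0.428864)) = 0.553443; f(u_3) = -0.000938

0.55344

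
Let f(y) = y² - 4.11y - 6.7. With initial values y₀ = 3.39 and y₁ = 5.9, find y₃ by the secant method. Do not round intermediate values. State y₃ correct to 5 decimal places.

5.34403

f(y_0) = -9.140800, f(y_1) = 3.861000
y_2 = 5.900000 - (3.861000)·(5.900000 - 3.390000)/(3.861000 - (-9.140800)) = 5.154633; f(y_2) = -1.315299
y_3 = 5.154633 - (-1.315299)·(5.154633 - 5.900000)/(-1.315299 - (3.861000)) = 5.344031; f(y_3) = -0.105299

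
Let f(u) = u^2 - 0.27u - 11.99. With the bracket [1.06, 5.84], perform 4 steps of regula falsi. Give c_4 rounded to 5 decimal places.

3.58605

f(1.060000) = -11.152600, f(5.840000) = 20.538800
step 1: c = 2.742142, f(c) = -5.211037 < 0 → new bracket [2.742142, 5.840000]
step 2: c = 3.369060, f(c) = -1.549078 < 0 → new bracket [3.369060, 5.840000]
step 3: c = 3.542354, f(c) = -0.398166 < 0 → new bracket [3.542354, 5.840000]
step 4: c = 3.586049, f(c) = -0.098487 < 0 → new bracket [3.586049, 5.840000]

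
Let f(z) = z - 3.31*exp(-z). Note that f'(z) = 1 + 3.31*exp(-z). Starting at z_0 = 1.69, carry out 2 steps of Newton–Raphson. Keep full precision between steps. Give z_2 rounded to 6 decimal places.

Newton update: z ← z − f(z)/f'(z).
z_0 = 1.690000: f = 1.079240, f' = 1.610760 → z_1 = 1.690000 - (1.079240)/(1.610760) = 1.019980
z_1 = 1.019980: f = -0.173612, f' = 2.193593 → z_2 = 1.019980 - (-0.173612)/(2.193593) = 1.099126

1.099126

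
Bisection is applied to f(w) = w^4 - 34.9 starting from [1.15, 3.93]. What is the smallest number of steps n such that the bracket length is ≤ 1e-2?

9

Initial width b − a = 3.93 − 1.15 = 2.780000.
After n steps the width is (b−a)/2^n; need (b−a)/2^n ≤ 1e-2.
So n ≥ log₂(2.780000/1e-2) = log₂(278.0000) ≈ 8.1189.
Hence n = 9.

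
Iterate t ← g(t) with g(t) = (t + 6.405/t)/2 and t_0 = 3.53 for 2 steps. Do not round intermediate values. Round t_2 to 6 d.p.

t_1 = g(3.530000) = 2.672224
t_2 = g(2.672224) = 2.534552

2.534552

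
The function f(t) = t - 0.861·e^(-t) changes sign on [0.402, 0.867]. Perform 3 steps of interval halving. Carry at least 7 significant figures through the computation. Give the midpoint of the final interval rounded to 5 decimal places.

f(0.402000) = -0.173992, f(0.867000) = 0.505199 (opposite signs)
step 1: m = 0.634500, f(m) = 0.177997 > 0 → root in [0.402000, 0.634500]
step 2: m = 0.518250, f(m) = 0.005471 > 0 → root in [0.402000, 0.518250]
step 3: m = 0.460125, f(m) = -0.083342 < 0 → root in [0.460125, 0.518250]
Midpoint of [0.460125, 0.518250] = 0.489188

0.48919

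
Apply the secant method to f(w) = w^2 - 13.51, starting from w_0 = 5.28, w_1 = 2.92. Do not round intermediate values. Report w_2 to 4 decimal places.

3.5278

Secant update: w_(k+1) = w_k − f(w_k)·(w_k − w_(k-1))/(f(w_k) − f(w_(k-1))).
f(w_0) = 14.368400, f(w_1) = -4.983600
w_2 = 2.920000 - (-4.983600)·(2.920000 - 5.280000)/(-4.983600 - (14.368400)) = 3.527756; f(w_2) = -1.064937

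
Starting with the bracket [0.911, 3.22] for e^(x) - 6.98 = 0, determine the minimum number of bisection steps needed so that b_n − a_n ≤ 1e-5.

18

Initial width b − a = 3.22 − 0.911 = 2.309000.
After n steps the width is (b−a)/2^n; need (b−a)/2^n ≤ 1e-5.
So n ≥ log₂(2.309000/1e-5) = log₂(230900.0000) ≈ 17.8169.
Hence n = 18.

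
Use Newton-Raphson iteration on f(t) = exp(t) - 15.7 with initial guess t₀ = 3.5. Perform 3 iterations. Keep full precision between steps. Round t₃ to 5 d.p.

2.75391

Newton update: t ← t − f(t)/f'(t).
f'(t) = exp(t)
t_0 = 3.500000: f = 17.415452, f' = 33.115452 → t_1 = 3.500000 - (17.415452)/(33.115452) = 2.974099
t_1 = 2.974099: f = 3.871979, f' = 19.571979 → t_2 = 2.974099 - (3.871979)/(19.571979) = 2.776266
t_2 = 2.776266: f = 0.358947, f' = 16.058947 → t_3 = 2.776266 - (0.358947)/(16.058947) = 2.753914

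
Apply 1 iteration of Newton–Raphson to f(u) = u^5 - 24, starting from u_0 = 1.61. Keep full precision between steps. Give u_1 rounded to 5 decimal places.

2.00239

Newton update: u ← u − f(u)/f'(u).
f'(u) = 5u^4
u_0 = 1.610000: f = -13.182438, f' = 33.594912 → u_1 = 1.610000 - (-13.182438)/(33.594912) = 2.002394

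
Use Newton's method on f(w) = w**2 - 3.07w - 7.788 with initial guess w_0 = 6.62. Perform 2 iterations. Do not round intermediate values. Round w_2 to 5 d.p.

4.73780

Newton update: w ← w − f(w)/f'(w).
f'(w) = 2w - 3.07
w_0 = 6.620000: f = 15.713000, f' = 10.170000 → w_1 = 6.620000 - (15.713000)/(10.170000) = 5.074966
w_1 = 5.074966: f = 2.387131, f' = 7.079931 → w_2 = 5.074966 - (2.387131)/(7.079931) = 4.737797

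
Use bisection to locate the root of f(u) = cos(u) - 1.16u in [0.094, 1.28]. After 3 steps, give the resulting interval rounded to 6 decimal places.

f(0.094000) = 0.886545, f(1.280000) = -1.198085 (opposite signs)
step 1: m = 0.687000, f(m) = -0.023768 < 0 → root in [0.094000, 0.687000]
step 2: m = 0.390500, f(m) = 0.471739 > 0 → root in [0.390500, 0.687000]
step 3: m = 0.538750, f(m) = 0.233401 > 0 → root in [0.538750, 0.687000]

[0.538750, 0.687000]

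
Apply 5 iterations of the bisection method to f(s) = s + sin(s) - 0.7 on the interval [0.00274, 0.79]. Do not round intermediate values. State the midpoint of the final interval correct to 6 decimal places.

f(0.002740) = -0.694520, f(0.790000) = 0.800353 (opposite signs)
step 1: m = 0.396370, f(m) = 0.082442 > 0 → root in [0.002740, 0.396370]
step 2: m = 0.199555, f(m) = -0.302212 < 0 → root in [0.199555, 0.396370]
step 3: m = 0.297963, f(m) = -0.108464 < 0 → root in [0.297963, 0.396370]
step 4: m = 0.347166, f(m) = -0.012599 < 0 → root in [0.347166, 0.396370]
step 5: m = 0.371768, f(m) = 0.035031 > 0 → root in [0.347166, 0.371768]
Midpoint of [0.347166, 0.371768] = 0.359467

0.359467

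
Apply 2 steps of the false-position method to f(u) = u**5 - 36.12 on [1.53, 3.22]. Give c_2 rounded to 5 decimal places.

1.77667

f(1.530000) = -27.735886, f(3.220000) = 310.041974
step 1: c = 1.668771, f(c) = -23.178541 < 0 → new bracket [1.668771, 3.220000]
step 2: c = 1.776673, f(c) = -18.417389 < 0 → new bracket [1.776673, 3.220000]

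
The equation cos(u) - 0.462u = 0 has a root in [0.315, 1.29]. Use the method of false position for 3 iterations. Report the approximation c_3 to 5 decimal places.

False-position update: c = (a·f(b) − b·f(a))/(f(b) − f(a)); replace the endpoint whose sign matches f(c).
f(0.315000) = 0.805266, f(1.290000) = -0.318859
step 1: c = 1.013440, f(c) = 0.060735 > 0 → new bracket [1.013440, 1.290000]
step 2: c = 1.057690, f(c) = 0.002234 > 0 → new bracket [1.057690, 1.290000]
step 3: c = 1.059306, f(c) = 0.000078 > 0 → new bracket [1.059306, 1.290000]

1.05931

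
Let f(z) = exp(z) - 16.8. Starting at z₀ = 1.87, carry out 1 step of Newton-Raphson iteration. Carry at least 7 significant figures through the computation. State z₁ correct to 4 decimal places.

f'(z) = exp(z)
z_0 = 1.870000: f = -10.311704, f' = 6.488296 → z_1 = 1.870000 - (-10.311704)/(6.488296) = 3.459278

3.4593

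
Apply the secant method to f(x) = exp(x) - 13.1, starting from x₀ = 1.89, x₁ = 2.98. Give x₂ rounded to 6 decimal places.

f(x_0) = -6.480631, f(x_1) = 6.587817
x_2 = 2.980000 - (6.587817)·(2.980000 - 1.890000)/(6.587817 - (-6.480631)) = 2.430530; f(x_2) = -1.735096

2.430530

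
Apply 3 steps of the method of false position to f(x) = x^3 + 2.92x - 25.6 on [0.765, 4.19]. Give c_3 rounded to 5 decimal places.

2.45573

f(0.765000) = -22.918503, f(4.190000) = 60.194859
step 1: c = 1.709443, f(c) = -15.613094 < 0 → new bracket [1.709443, 4.190000]
step 2: c = 2.220329, f(c) = -8.170732 < 0 → new bracket [2.220329, 4.190000]
step 3: c = 2.455734, f(c) = -3.619625 < 0 → new bracket [2.455734, 4.190000]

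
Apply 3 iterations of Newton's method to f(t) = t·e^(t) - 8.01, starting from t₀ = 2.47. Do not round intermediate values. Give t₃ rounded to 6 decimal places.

1.609848

f'(t) = (t + 1)·e^(t)
t_0 = 2.470000: f = 21.191444, f' = 41.023891 → t_1 = 2.470000 - (21.191444)/(41.023891) = 1.953437
t_1 = 1.953437: f = 5.767360, f' = 20.830243 → t_2 = 1.953437 - (5.767360)/(20.830243) = 1.676562
t_2 = 1.676562: f = 0.954816, f' = 14.311958 → t_3 = 1.676562 - (0.954816)/(14.311958) = 1.609848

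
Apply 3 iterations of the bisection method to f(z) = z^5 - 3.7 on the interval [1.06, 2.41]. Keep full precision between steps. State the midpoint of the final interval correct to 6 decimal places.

f(1.060000) = -2.361774, f(2.410000) = 77.599002 (opposite signs)
step 1: m = 1.735000, f(m) = 12.021624 > 0 → root in [1.060000, 1.735000]
step 2: m = 1.397500, f(m) = 1.630391 > 0 → root in [1.060000, 1.397500]
step 3: m = 1.228750, f(m) = -0.898971 < 0 → root in [1.228750, 1.397500]
Midpoint of [1.228750, 1.397500] = 1.313125

1.313125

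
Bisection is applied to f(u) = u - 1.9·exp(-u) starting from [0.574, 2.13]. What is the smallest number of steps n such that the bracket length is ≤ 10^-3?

Initial width b − a = 2.13 − 0.574 = 1.556000.
After n steps the width is (b−a)/2^n; need (b−a)/2^n ≤ 10^-3.
So n ≥ log₂(1.556000/10^-3) = log₂(1556.0000) ≈ 10.6036.
Hence n = 11.

11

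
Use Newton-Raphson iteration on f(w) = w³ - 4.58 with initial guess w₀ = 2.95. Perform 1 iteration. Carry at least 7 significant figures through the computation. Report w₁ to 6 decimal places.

2.142095

f'(w) = 3w²
w_0 = 2.950000: f = 21.092375, f' = 26.107500 → w_1 = 2.950000 - (21.092375)/(26.107500) = 2.142095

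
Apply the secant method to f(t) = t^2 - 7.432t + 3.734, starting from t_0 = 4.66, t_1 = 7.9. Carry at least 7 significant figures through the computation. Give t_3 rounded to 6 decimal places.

6.825950

f(t_0) = -9.183520, f(t_1) = 7.431200
t_2 = 7.900000 - (7.431200)·(7.900000 - 4.660000)/(7.431200 - (-9.183520)) = 6.450858; f(t_2) = -2.595208
t_3 = 6.450858 - (-2.595208)·(6.450858 - 7.900000)/(-2.595208 - (7.431200)) = 6.825950; f(t_3) = -0.402867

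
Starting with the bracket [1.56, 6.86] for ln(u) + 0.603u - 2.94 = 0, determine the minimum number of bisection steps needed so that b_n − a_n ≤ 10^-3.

Initial width b − a = 6.86 − 1.56 = 5.300000.
After n steps the width is (b−a)/2^n; need (b−a)/2^n ≤ 10^-3.
So n ≥ log₂(5.300000/10^-3) = log₂(5300.0000) ≈ 12.3718.
Hence n = 13.

13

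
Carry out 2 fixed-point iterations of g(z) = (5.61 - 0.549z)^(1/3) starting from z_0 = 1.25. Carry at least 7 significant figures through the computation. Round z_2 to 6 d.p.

1.672215

z_1 = g(1.250000) = 1.701239
z_2 = g(1.701239) = 1.672215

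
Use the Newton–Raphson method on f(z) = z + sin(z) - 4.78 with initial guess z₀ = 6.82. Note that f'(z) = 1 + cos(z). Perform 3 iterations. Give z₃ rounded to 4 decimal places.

z_0 = 6.820000: f = 2.551401, f' = 1.859342 → z_1 = 6.820000 - (2.551401)/(1.859342) = 5.447793
z_1 = 5.447793: f = -0.073766, f' = 1.670887 → z_2 = 5.447793 - (-0.073766)/(1.670887) = 5.491941
z_2 = 5.491941: f = 0.000713, f' = 1.702961 → z_3 = 5.491941 - (0.000713)/(1.702961) = 5.491523

5.4915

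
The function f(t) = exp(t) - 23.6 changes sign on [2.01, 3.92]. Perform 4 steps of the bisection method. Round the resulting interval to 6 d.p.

f(2.010000) = -16.136683, f(3.920000) = 26.800445 (opposite signs)
step 1: m = 2.965000, f(m) = -4.205297 < 0 → root in [2.965000, 3.920000]
step 2: m = 3.442500, f(m) = 7.665023 > 0 → root in [2.965000, 3.442500]
step 3: m = 3.203750, f(m) = 1.024700 > 0 → root in [2.965000, 3.203750]
step 4: m = 3.084375, f(m) = -1.746196 < 0 → root in [3.084375, 3.203750]

[3.084375, 3.203750]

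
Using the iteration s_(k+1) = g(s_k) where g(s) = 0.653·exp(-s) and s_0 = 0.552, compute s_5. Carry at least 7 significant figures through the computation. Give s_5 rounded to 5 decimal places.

0.42465

s_1 = g(0.552000) = 0.375995
s_2 = g(0.375995) = 0.448353
s_3 = g(0.448353) = 0.417057
s_4 = g(0.417057) = 0.430316
s_5 = g(0.430316) = 0.424648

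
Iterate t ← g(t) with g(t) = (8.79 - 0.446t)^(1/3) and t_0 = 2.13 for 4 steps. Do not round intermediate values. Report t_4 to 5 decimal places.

1.99177

t_1 = g(2.130000) = 1.986578
t_2 = g(1.986578) = 1.991967
t_3 = g(1.991967) = 1.991765
t_4 = g(1.991765) = 1.991772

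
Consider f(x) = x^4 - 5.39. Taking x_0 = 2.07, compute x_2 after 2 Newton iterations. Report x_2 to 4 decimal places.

1.5505

f'(x) = 4x^3
x_0 = 2.070000: f = 12.970368, f' = 35.478972 → x_1 = 2.070000 - (12.970368)/(35.478972) = 1.704421
x_1 = 1.704421: f = 3.049320, f' = 19.805718 → x_2 = 1.704421 - (3.049320)/(19.805718) = 1.550459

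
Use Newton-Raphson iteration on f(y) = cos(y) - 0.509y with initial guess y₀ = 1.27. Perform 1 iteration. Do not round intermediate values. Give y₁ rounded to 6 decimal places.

f'(y) = -sin(y) - 0.509
y_0 = 1.270000: f = -0.350149, f' = -1.464101 → y_1 = 1.270000 - (-0.350149)/(-1.464101) = 1.030844

1.030844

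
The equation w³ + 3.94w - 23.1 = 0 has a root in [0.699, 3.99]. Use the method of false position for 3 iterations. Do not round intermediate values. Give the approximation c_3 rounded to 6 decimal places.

2.236958

f(0.699000) = -20.004408, f(3.990000) = 56.141799
step 1: c = 1.563580, f(c) = -13.116879 < 0 → new bracket [1.563580, 3.990000]
step 2: c = 2.023119, f(c) = -6.848262 < 0 → new bracket [2.023119, 3.990000]
step 3: c = 2.236958, f(c) = -3.092693 < 0 → new bracket [2.236958, 3.990000]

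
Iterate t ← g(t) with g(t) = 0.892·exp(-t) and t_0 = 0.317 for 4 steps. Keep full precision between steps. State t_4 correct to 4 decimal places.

t_1 = g(0.317000) = 0.649671
t_2 = g(0.649671) = 0.465818
t_3 = g(0.465818) = 0.559838
t_4 = g(0.559838) = 0.509601

0.5096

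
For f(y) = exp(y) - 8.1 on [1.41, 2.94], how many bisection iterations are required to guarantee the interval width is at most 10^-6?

21

Initial width b − a = 2.94 − 1.41 = 1.530000.
After n steps the width is (b−a)/2^n; need (b−a)/2^n ≤ 10^-6.
So n ≥ log₂(1.530000/10^-6) = log₂(1530000.0000) ≈ 20.5451.
Hence n = 21.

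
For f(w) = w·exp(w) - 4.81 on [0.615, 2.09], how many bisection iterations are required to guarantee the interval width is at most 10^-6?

Initial width b − a = 2.09 − 0.615 = 1.475000.
After n steps the width is (b−a)/2^n; need (b−a)/2^n ≤ 10^-6.
So n ≥ log₂(1.475000/10^-6) = log₂(1475000.0000) ≈ 20.4923.
Hence n = 21.

21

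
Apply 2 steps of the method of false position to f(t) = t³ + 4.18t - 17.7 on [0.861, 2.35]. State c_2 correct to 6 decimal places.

2.067096

f(0.861000) = -13.462743, f(2.350000) = 5.100875
step 1: c = 1.940855, f(c) = -2.276177 < 0 → new bracket [1.940855, 2.350000]
step 2: c = 2.067096, f(c) = -0.227068 < 0 → new bracket [2.067096, 2.350000]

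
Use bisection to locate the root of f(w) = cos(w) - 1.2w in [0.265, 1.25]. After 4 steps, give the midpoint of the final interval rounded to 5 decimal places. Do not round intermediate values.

f(0.265000) = 0.647093, f(1.250000) = -1.184678 (opposite signs)
step 1: m = 0.757500, f(m) = -0.182444 < 0 → root in [0.265000, 0.757500]
step 2: m = 0.511250, f(m) = 0.258634 > 0 → root in [0.511250, 0.757500]
step 3: m = 0.634375, f(m) = 0.044192 > 0 → root in [0.634375, 0.757500]
step 4: m = 0.695938, f(m) = -0.067672 < 0 → root in [0.634375, 0.695938]
Midpoint of [0.634375, 0.695938] = 0.665156

0.66516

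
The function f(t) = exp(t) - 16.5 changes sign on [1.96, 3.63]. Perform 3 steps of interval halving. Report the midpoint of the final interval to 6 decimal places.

f(1.960000) = -9.400673, f(3.630000) = 21.212817 (opposite signs)
step 1: m = 2.795000, f(m) = -0.137371 < 0 → root in [2.795000, 3.630000]
step 2: m = 3.212500, f(m) = 8.341111 > 0 → root in [2.795000, 3.212500]
step 3: m = 3.003750, f(m) = 3.660999 > 0 → root in [2.795000, 3.003750]
Midpoint of [2.795000, 3.003750] = 2.899375

2.899375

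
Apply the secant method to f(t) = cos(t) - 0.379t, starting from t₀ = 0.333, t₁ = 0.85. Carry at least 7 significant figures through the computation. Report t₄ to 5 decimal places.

1.12868

f(t_0) = 0.818859, f(t_1) = 0.337833
t_2 = 0.850000 - (0.337833)·(0.850000 - 0.333000)/(0.337833 - (0.818859)) = 1.213098; f(t_2) = -0.109646
t_3 = 1.213098 - (-0.109646)·(1.213098 - 0.850000)/(-0.109646 - (0.337833)) = 1.124129; f(t_3) = 0.005918
t_4 = 1.124129 - (0.005918)·(1.124129 - 1.213098)/(0.005918 - (-0.109646)) = 1.128685; f(t_4) = 0.000078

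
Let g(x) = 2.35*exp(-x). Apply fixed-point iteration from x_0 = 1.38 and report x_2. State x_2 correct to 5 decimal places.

x_1 = g(1.380000) = 0.591210
x_2 = g(0.591210) = 1.301094

1.30109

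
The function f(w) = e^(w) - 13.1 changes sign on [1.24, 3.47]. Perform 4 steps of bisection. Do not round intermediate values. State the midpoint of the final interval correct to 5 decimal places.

2.56406

f(1.240000) = -9.644387, f(3.470000) = 19.036742 (opposite signs)
step 1: m = 2.355000, f(m) = -2.561871 < 0 → root in [2.355000, 3.470000]
step 2: m = 2.912500, f(m) = 5.302748 > 0 → root in [2.355000, 2.912500]
step 3: m = 2.633750, f(m) = 0.825894 > 0 → root in [2.355000, 2.633750]
step 4: m = 2.494375, f(m) = -0.985840 < 0 → root in [2.494375, 2.633750]
Midpoint of [2.494375, 2.633750] = 2.564062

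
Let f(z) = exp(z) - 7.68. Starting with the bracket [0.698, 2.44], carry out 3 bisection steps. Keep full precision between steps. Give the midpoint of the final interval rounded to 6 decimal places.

f(0.698000) = -5.670271, f(2.440000) = 3.793041 (opposite signs)
step 1: m = 1.569000, f(m) = -2.878156 < 0 → root in [1.569000, 2.440000]
step 2: m = 2.004500, f(m) = -0.257618 < 0 → root in [2.004500, 2.440000]
step 3: m = 2.222250, f(m) = 1.548071 > 0 → root in [2.004500, 2.222250]
Midpoint of [2.004500, 2.222250] = 2.113375

2.113375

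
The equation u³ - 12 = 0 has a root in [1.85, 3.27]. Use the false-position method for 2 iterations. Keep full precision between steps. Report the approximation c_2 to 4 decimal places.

2.2357

False-position update: c = (a·f(b) − b·f(a))/(f(b) − f(a)); replace the endpoint whose sign matches f(c).
f(1.850000) = -5.668375, f(3.270000) = 22.965783
step 1: c = 2.131101, f(c) = -2.321409 < 0 → new bracket [2.131101, 3.270000]
step 2: c = 2.235654, f(c) = -0.825869 < 0 → new bracket [2.235654, 3.270000]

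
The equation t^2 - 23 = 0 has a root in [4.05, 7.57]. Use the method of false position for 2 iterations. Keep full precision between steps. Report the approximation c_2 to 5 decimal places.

False-position update: c = (a·f(b) − b·f(a))/(f(b) − f(a)); replace the endpoint whose sign matches f(c).
f(4.050000) = -6.597500, f(7.570000) = 34.304900
step 1: c = 4.617771, f(c) = -1.676190 < 0 → new bracket [4.617771, 7.570000]
step 2: c = 4.755302, f(c) = -0.387107 < 0 → new bracket [4.755302, 7.570000]

4.75530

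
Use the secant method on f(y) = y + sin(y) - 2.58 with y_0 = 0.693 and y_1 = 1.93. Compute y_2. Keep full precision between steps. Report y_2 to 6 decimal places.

f(y_0) = -1.248152, f(y_1) = 0.286177
y_2 = 1.930000 - (0.286177)·(1.930000 - 0.693000)/(0.286177 - (-1.248152)) = 1.699280; f(y_2) = 0.111037

1.699280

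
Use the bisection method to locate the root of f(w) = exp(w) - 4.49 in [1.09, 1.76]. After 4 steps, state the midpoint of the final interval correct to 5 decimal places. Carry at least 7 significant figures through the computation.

f(1.090000) = -1.515726, f(1.760000) = 1.322437 (opposite signs)
step 1: m = 1.425000, f(m) = -0.332142 < 0 → root in [1.425000, 1.760000]
step 2: m = 1.592500, f(m) = 0.426024 > 0 → root in [1.425000, 1.592500]
step 3: m = 1.508750, f(m) = 0.031076 > 0 → root in [1.425000, 1.508750]
step 4: m = 1.466875, f(m) = -0.154335 < 0 → root in [1.466875, 1.508750]
Midpoint of [1.466875, 1.508750] = 1.487812

1.48781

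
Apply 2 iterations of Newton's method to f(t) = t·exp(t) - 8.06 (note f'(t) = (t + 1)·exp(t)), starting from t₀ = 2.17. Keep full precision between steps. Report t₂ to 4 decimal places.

1.6278

Newton update: t ← t − f(t)/f'(t).
t_0 = 2.170000: f = 10.945476, f' = 27.763760 → t_1 = 2.170000 - (10.945476)/(27.763760) = 1.775764
t_1 = 1.775764: f = 2.425513, f' = 16.390303 → t_2 = 1.775764 - (2.425513)/(16.390303) = 1.627779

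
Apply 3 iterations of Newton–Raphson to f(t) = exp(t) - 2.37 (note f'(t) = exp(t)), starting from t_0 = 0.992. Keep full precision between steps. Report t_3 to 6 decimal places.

0.862890

t_0 = 0.992000: f = 0.326622, f' = 2.696622 → t_1 = 0.992000 - (0.326622)/(2.696622) = 0.870877
t_1 = 0.870877: f = 0.019006, f' = 2.389006 → t_2 = 0.870877 - (0.019006)/(2.389006) = 0.862922
t_2 = 0.862922: f = 0.000075, f' = 2.370075 → t_3 = 0.862922 - (0.000075)/(2.370075) = 0.862890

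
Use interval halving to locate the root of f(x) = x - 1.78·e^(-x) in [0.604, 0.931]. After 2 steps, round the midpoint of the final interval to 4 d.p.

0.8084

f(0.604000) = -0.368985, f(0.931000) = 0.229396 (opposite signs)
step 1: m = 0.767500, f(m) = -0.058726 < 0 → root in [0.767500, 0.931000]
step 2: m = 0.849250, f(m) = 0.087881 > 0 → root in [0.767500, 0.849250]
Midpoint of [0.767500, 0.849250] = 0.808375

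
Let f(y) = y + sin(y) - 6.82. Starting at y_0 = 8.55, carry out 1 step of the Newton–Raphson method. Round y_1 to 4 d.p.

1.5902

f'(y) = 1 + cos(y)
y_0 = 8.550000: f = 2.497401, f' = 0.358833 → y_1 = 8.550000 - (2.497401)/(0.358833) = 1.590208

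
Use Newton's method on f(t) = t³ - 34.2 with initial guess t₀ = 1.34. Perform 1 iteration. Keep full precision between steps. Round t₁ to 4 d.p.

7.2422

f'(t) = 3t²
t_0 = 1.340000: f = -31.793896, f' = 5.386800 → t_1 = 1.340000 - (-31.793896)/(5.386800) = 7.242186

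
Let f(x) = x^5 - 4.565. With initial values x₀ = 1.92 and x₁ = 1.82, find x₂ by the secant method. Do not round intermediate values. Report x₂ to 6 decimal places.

1.568419

f(x_0) = 21.526926, f(x_1) = 15.404029
x_2 = 1.820000 - (15.404029)·(1.820000 - 1.920000)/(15.404029 - (21.526926)) = 1.568419; f(x_2) = 4.925976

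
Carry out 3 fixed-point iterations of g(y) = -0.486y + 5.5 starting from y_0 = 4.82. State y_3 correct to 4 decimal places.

y_1 = g(4.820000) = 3.157480
y_2 = g(3.157480) = 3.965465
y_3 = g(3.965465) = 3.572784

3.5728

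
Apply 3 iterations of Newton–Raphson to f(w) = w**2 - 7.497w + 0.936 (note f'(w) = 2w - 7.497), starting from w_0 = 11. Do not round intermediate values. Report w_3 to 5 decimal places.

w_0 = 11.000000: f = 39.469000, f' = 14.503000 → w_1 = 11.000000 - (39.469000)/(14.503000) = 8.278563
w_1 = 8.278563: f = 7.406219, f' = 9.060126 → w_2 = 8.278563 - (7.406219)/(9.060126) = 7.461111
w_2 = 7.461111: f = 0.668228, f' = 7.425222 → w_3 = 7.461111 - (0.668228)/(7.425222) = 7.371117

7.37112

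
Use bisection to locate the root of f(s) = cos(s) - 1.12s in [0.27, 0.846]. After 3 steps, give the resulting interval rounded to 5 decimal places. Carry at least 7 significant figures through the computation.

[0.63000, 0.70200]

f(0.270000) = 0.661371, f(0.846000) = -0.284537 (opposite signs)
step 1: m = 0.558000, f(m) = 0.223356 > 0 → root in [0.558000, 0.846000]
step 2: m = 0.702000, f(m) = -0.022688 < 0 → root in [0.558000, 0.702000]
step 3: m = 0.630000, f(m) = 0.102428 > 0 → root in [0.630000, 0.702000]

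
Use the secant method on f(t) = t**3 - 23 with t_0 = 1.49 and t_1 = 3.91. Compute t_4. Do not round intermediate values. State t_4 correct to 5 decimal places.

2.87899

Secant update: t_(k+1) = t_k − f(t_k)·(t_k − t_(k-1))/(f(t_k) − f(t_(k-1))).
f(t_0) = -19.692051, f(t_1) = 36.776471
t_2 = 3.910000 - (36.776471)·(3.910000 - 1.490000)/(36.776471 - (-19.692051)) = 2.333917; f(t_2) = -10.286756
t_3 = 2.333917 - (-10.286756)·(2.333917 - 3.910000)/(-10.286756 - (36.776471)) = 2.678407; f(t_3) = -3.785481
t_4 = 2.678407 - (-3.785481)·(2.678407 - 2.333917)/(-3.785481 - (-10.286756)) = 2.878992; f(t_4) = 0.862786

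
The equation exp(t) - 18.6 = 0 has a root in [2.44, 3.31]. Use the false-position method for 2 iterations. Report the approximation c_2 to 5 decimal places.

2.90601

f(2.440000) = -7.126959, f(3.310000) = 8.785125
step 1: c = 2.829670, f(c) = -1.660138 < 0 → new bracket [2.829670, 3.310000]
step 2: c = 2.906012, f(c) = -0.316267 < 0 → new bracket [2.906012, 3.310000]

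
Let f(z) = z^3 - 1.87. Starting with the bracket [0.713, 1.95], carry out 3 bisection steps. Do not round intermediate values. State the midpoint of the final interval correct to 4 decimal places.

1.2542

f(0.713000) = -1.507533, f(1.950000) = 5.544875 (opposite signs)
step 1: m = 1.331500, f(m) = 0.490606 > 0 → root in [0.713000, 1.331500]
step 2: m = 1.022250, f(m) = -0.801754 < 0 → root in [1.022250, 1.331500]
step 3: m = 1.176875, f(m) = -0.239987 < 0 → root in [1.176875, 1.331500]
Midpoint of [1.176875, 1.331500] = 1.254188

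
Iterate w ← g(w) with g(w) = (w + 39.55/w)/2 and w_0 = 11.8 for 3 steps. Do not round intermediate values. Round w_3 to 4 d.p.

w_1 = g(11.800000) = 7.575847
w_2 = g(7.575847) = 6.398193
w_3 = g(6.398193) = 6.289813

6.2898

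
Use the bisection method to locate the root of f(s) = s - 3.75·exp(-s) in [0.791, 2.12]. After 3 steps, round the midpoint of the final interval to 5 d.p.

1.20631

f(0.791000) = -0.909217, f(2.120000) = 1.669881 (opposite signs)
step 1: m = 1.455500, f(m) = 0.580686 > 0 → root in [0.791000, 1.455500]
step 2: m = 1.123250, f(m) = -0.096329 < 0 → root in [1.123250, 1.455500]
step 3: m = 1.289375, f(m) = 0.256464 > 0 → root in [1.123250, 1.289375]
Midpoint of [1.123250, 1.289375] = 1.206313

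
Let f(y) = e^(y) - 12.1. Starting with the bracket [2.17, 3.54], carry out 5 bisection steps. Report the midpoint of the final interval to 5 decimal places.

2.49109

f(2.170000) = -3.341716, f(3.540000) = 22.366919 (opposite signs)
step 1: m = 2.855000, f(m) = 5.274437 > 0 → root in [2.170000, 2.855000]
step 2: m = 2.512500, f(m) = 0.235731 > 0 → root in [2.170000, 2.512500]
step 3: m = 2.341250, f(m) = -1.705779 < 0 → root in [2.341250, 2.512500]
step 4: m = 2.426875, f(m) = -0.776559 < 0 → root in [2.426875, 2.512500]
step 5: m = 2.469688, f(m) = -0.281247 < 0 → root in [2.469688, 2.512500]
Midpoint of [2.469688, 2.512500] = 2.491094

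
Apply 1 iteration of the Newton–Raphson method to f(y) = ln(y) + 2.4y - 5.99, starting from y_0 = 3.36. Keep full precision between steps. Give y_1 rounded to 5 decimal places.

2.14191

f'(y) = 1/y + 2.4
y_0 = 3.360000: f = 3.285941, f' = 2.697619 → y_1 = 3.360000 - (3.285941)/(2.697619) = 2.141911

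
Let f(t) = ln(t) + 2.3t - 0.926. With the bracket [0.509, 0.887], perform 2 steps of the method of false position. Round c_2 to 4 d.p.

0.6147

f(0.509000) = -0.430607, f(0.887000) = 0.994190
step 1: c = 0.623241, f(c) = 0.034630 > 0 → new bracket [0.509000, 0.623241]
step 2: c = 0.614737, f(c) = 0.001334 > 0 → new bracket [0.509000, 0.614737]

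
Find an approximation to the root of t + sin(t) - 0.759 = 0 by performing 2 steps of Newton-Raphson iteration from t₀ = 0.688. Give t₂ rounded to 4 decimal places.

Newton update: t ← t − f(t)/f'(t).
f'(t) = 1 + cos(t)
t_0 = 0.688000: f = 0.563993, f' = 1.772518 → t_1 = 0.688000 - (0.563993)/(1.772518) = 0.369812
t_1 = 0.369812: f = -0.027747, f' = 1.932395 → t_2 = 0.369812 - (-0.027747)/(1.932395) = 0.384171

0.3842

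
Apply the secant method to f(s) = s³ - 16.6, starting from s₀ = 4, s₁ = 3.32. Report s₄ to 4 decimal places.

2.5573

f(s_0) = 47.400000, f(s_1) = 19.994368
s_2 = 3.320000 - (19.994368)·(3.320000 - 4.000000)/(19.994368 - (47.400000)) = 2.823891; f(s_2) = 5.918734
s_3 = 2.823891 - (5.918734)·(2.823891 - 3.320000)/(5.918734 - (19.994368)) = 2.615280; f(s_3) = 1.287707
s_4 = 2.615280 - (1.287707)·(2.615280 - 2.823891)/(1.287707 - (5.918734)) = 2.557274; f(s_4) = 0.123670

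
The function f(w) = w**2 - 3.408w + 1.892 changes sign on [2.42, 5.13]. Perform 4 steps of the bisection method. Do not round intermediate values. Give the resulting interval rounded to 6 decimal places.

f(2.420000) = -0.498960, f(5.130000) = 10.725860 (opposite signs)
step 1: m = 3.775000, f(m) = 3.277425 > 0 → root in [2.420000, 3.775000]
step 2: m = 3.097500, f(m) = 0.930226 > 0 → root in [2.420000, 3.097500]
step 3: m = 2.758750, f(m) = 0.100882 > 0 → root in [2.420000, 2.758750]
step 4: m = 2.589375, f(m) = -0.227727 < 0 → root in [2.589375, 2.758750]

[2.589375, 2.758750]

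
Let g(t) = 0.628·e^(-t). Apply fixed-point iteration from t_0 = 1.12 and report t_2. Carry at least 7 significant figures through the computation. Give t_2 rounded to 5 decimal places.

t_1 = g(1.120000) = 0.204904
t_2 = g(0.204904) = 0.511648

0.51165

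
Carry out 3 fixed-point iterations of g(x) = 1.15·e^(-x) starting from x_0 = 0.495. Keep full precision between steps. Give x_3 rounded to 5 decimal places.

x_1 = g(0.495000) = 0.701007
x_2 = g(0.701007) = 0.570499
x_3 = g(0.570499) = 0.650030

0.65003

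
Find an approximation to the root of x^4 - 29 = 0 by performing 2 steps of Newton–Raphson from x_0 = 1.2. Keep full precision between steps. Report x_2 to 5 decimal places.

3.87650

Newton update: x ← x − f(x)/f'(x).
f'(x) = 4x^3
x_0 = 1.200000: f = -26.926400, f' = 6.912000 → x_1 = 1.200000 - (-26.926400)/(6.912000) = 5.095602
x_1 = 5.095602: f = 645.189442, f' = 529.232433 → x_2 = 5.095602 - (645.189442)/(529.232433) = 3.876498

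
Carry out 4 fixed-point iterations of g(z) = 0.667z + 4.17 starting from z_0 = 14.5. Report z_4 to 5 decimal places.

12.91392

z_1 = g(14.500000) = 13.841500
z_2 = g(13.841500) = 13.402280
z_3 = g(13.402280) = 13.109321
z_4 = g(13.109321) = 12.913917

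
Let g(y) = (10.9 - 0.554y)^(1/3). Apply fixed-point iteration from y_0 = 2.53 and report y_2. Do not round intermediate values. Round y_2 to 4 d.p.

y_1 = g(2.530000) = 2.117791
y_2 = g(2.117791) = 2.134629

2.1346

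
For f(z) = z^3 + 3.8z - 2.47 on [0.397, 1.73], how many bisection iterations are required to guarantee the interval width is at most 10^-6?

Initial width b − a = 1.73 − 0.397 = 1.333000.
After n steps the width is (b−a)/2^n; need (b−a)/2^n ≤ 10^-6.
So n ≥ log₂(1.333000/10^-6) = log₂(1333000.0000) ≈ 20.3462.
Hence n = 21.

21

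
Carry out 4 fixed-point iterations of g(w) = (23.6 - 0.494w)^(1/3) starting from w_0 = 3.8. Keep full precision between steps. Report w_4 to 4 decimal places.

2.8110

w_1 = g(3.800000) = 2.790221
w_2 = g(2.790221) = 2.811417
w_3 = g(2.811417) = 2.810976
w_4 = g(2.810976) = 2.810985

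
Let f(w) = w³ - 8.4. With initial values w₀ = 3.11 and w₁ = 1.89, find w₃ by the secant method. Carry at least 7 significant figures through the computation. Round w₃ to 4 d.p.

2.0370

f(w_0) = 21.680231, f(w_1) = -1.648731
w_2 = 1.890000 - (-1.648731)·(1.890000 - 3.110000)/(-1.648731 - (21.680231)) = 1.976221; f(w_2) = -0.681966
w_3 = 1.976221 - (-0.681966)·(1.976221 - 1.890000)/(-0.681966 - (-1.648731)) = 2.037043; f(w_3) = 0.052795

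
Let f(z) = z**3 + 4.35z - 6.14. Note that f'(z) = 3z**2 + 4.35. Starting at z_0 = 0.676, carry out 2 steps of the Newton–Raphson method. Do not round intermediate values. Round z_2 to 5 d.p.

z_0 = 0.676000: f = -2.890484, f' = 5.720928 → z_1 = 0.676000 - (-2.890484)/(5.720928) = 1.181247
z_1 = 1.181247: f = 0.646675, f' = 8.536037 → z_2 = 1.181247 - (0.646675)/(8.536037) = 1.105489

1.10549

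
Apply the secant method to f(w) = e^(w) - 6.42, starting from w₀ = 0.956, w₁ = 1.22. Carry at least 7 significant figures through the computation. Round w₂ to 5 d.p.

2.23876

Secant update: w_(k+1) = w_k − f(w_k)·(w_k − w_(k-1))/(f(w_k) − f(w_(k-1))).
f(w_0) = -3.818729, f(w_1) = -3.032812
w_2 = 1.220000 - (-3.032812)·(1.220000 - 0.956000)/(-3.032812 - (-3.818729)) = 2.238762; f(w_2) = 2.961708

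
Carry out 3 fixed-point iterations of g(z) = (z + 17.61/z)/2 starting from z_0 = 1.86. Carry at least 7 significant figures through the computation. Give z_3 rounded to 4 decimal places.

z_1 = g(1.860000) = 5.663871
z_2 = g(5.663871) = 4.386526
z_3 = g(4.386526) = 4.200546

4.2005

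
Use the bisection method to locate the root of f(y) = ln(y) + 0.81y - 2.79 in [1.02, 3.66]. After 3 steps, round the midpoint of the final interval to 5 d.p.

f(1.020000) = -1.943997, f(3.660000) = 1.472063 (opposite signs)
step 1: m = 2.340000, f(m) = -0.044449 < 0 → root in [2.340000, 3.660000]
step 2: m = 3.000000, f(m) = 0.738612 > 0 → root in [2.340000, 3.000000]
step 3: m = 2.670000, f(m) = 0.354778 > 0 → root in [2.340000, 2.670000]
Midpoint of [2.340000, 2.670000] = 2.505000

2.50500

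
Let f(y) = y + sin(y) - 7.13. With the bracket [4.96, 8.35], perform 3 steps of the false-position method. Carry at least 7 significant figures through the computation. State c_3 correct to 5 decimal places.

f(4.960000) = -3.139501, f(8.350000) = 2.099484
step 1: c = 6.991483, f(c) = 0.512024 > 0 → new bracket [4.960000, 6.991483]
step 2: c = 6.706624, f(c) = -0.012478 < 0 → new bracket [6.706624, 6.991483]
step 3: c = 6.713401, f(c) = 0.000468 > 0 → new bracket [6.706624, 6.713401]

6.71340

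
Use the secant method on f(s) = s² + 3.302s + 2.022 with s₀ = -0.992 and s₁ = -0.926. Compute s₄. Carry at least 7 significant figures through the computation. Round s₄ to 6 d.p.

f(s_0) = -0.269520, f(s_1) = -0.178176
s_2 = -0.926000 - (-0.178176)·(-0.926000 - -0.992000)/(-0.178176 - (-0.269520)) = -0.797260; f(s_2) = 0.025071
s_3 = -0.797260 - (0.025071)·(-0.797260 - -0.926000)/(0.025071 - (-0.178176)) = -0.813140; f(s_3) = -0.001792
s_4 = -0.813140 - (-0.001792)·(-0.813140 - -0.797260)/(-0.001792 - (0.025071)) = -0.812081; f(s_4) = -0.000016

-0.812081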